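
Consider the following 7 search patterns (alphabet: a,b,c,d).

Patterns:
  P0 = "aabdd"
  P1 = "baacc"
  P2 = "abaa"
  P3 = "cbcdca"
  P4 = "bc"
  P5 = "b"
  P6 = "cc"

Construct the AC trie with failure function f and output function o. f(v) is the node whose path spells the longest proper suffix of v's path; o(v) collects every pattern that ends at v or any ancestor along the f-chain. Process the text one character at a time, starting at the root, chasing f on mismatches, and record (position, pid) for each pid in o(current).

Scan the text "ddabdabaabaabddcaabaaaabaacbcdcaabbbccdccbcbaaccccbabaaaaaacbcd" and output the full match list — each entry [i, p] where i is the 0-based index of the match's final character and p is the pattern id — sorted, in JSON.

Construct AC machine:
Trie (insert patterns):
  0='ε' goto a→1 b→6 c→14
  1='a' goto a→2 b→11
  2='aa' goto b→3
  3='aab' goto d→4
  4='aabd' goto d→5
  5='aabdd' goto ·  [P0 ends]
  6='b' goto a→7 c→20  [P5 ends]
  7='ba' goto a→8
  8='baa' goto c→9
  9='baac' goto c→10
  10='baacc' goto ·  [P1 ends]
  11='ab' goto a→12
  12='aba' goto a→13
  13='abaa' goto ·  [P2 ends]
  14='c' goto b→15 c→21
  15='cb' goto c→16
  16='cbc' goto d→17
  17='cbcd' goto c→18
  18='cbcdc' goto a→19
  19='cbcdca' goto ·  [P3 ends]
  20='bc' goto ·  [P4 ends]
  21='cc' goto ·  [P6 ends]

BFS fail/out derivation:
  n1('a'): parent n0 fail=0; on 'a' 0 → fail=0;  out ∅∪∅=∅
  n6('b'): parent n0 fail=0; on 'b' 0 → fail=0;  out {5}∪∅={5}
  n14('c'): parent n0 fail=0; on 'c' 0 → fail=0;  out ∅∪∅=∅
  n2('aa'): parent n1 fail=0; on 'a' 0 → fail=1;  out ∅∪∅=∅
  n7('ba'): parent n6 fail=0; on 'a' 0 → fail=1;  out ∅∪∅=∅
  n11('ab'): parent n1 fail=0; on 'b' 0 → fail=6;  out ∅∪{5}={5}
  n15('cb'): parent n14 fail=0; on 'b' 0 → fail=6;  out ∅∪{5}={5}
  n20('bc'): parent n6 fail=0; on 'c' 0 → fail=14;  out {4}∪∅={4}
  n21('cc'): parent n14 fail=0; on 'c' 0 → fail=14;  out {6}∪∅={6}
  n3('aab'): parent n2 fail=1; on 'b' 1 → fail=11;  out ∅∪{5}={5}
  n8('baa'): parent n7 fail=1; on 'a' 1 → fail=2;  out ∅∪∅=∅
  n12('aba'): parent n11 fail=6; on 'a' 6 → fail=7;  out ∅∪∅=∅
  n16('cbc'): parent n15 fail=6; on 'c' 6 → fail=20;  out ∅∪{4}={4}
  n4('aabd'): parent n3 fail=11; on 'd' 11→6→0 → fail=0;  out ∅∪∅=∅
  n9('baac'): parent n8 fail=2; on 'c' 2→1→0 → fail=14;  out ∅∪∅=∅
  n13('abaa'): parent n12 fail=7; on 'a' 7 → fail=8;  out {2}∪∅={2}
  n17('cbcd'): parent n16 fail=20; on 'd' 20→14→0 → fail=0;  out ∅∪∅=∅
  n5('aabdd'): parent n4 fail=0; on 'd' 0 → fail=0;  out {0}∪∅={0}
  n10('baacc'): parent n9 fail=14; on 'c' 14 → fail=21;  out {1}∪{6}={1,6}
  n18('cbcdc'): parent n17 fail=0; on 'c' 0 → fail=14;  out ∅∪∅=∅
  n19('cbcdca'): parent n18 fail=14; on 'a' 14→0 → fail=1;  out {3}∪∅={3}

Scan:
[0] read 'd'  n0⇒n0
[1] read 'd'  n0⇒n0
[2] read 'a'  n0⇒n1
[3] read 'b'  n1⇒n11  ** P5@[3:3]
[4] read 'd'  n11⇒n0 (fail-walked)
[5] read 'a'  n0⇒n1
[6] read 'b'  n1⇒n11  ** P5@[6:6]
[7] read 'a'  n11⇒n12
[8] read 'a'  n12⇒n13  ** P2@[5:8]
[9] read 'b'  n13⇒n3 (fail-walked)  ** P5@[9:9]
[10] read 'a'  n3⇒n12 (fail-walked)
[11] read 'a'  n12⇒n13  ** P2@[8:11]
[12] read 'b'  n13⇒n3 (fail-walked)  ** P5@[12:12]
[13] read 'd'  n3⇒n4
[14] read 'd'  n4⇒n5  ** P0@[10:14]
[15] read 'c'  n5⇒n14 (fail-walked)
[16] read 'a'  n14⇒n1 (fail-walked)
[17] read 'a'  n1⇒n2
[18] read 'b'  n2⇒n3  ** P5@[18:18]
[19] read 'a'  n3⇒n12 (fail-walked)
[20] read 'a'  n12⇒n13  ** P2@[17:20]
[21] read 'a'  n13⇒n2 (fail-walked)
[22] read 'a'  n2⇒n2 (fail-walked)
[23] read 'b'  n2⇒n3  ** P5@[23:23]
[24] read 'a'  n3⇒n12 (fail-walked)
[25] read 'a'  n12⇒n13  ** P2@[22:25]
[26] read 'c'  n13⇒n9 (fail-walked)
[27] read 'b'  n9⇒n15 (fail-walked)  ** P5@[27:27]
[28] read 'c'  n15⇒n16  ** P4@[27:28]
[29] read 'd'  n16⇒n17
[30] read 'c'  n17⇒n18
[31] read 'a'  n18⇒n19  ** P3@[26:31]
[32] read 'a'  n19⇒n2 (fail-walked)
[33] read 'b'  n2⇒n3  ** P5@[33:33]
[34] read 'b'  n3⇒n6 (fail-walked)  ** P5@[34:34]
[35] read 'b'  n6⇒n6 (fail-walked)  ** P5@[35:35]
[36] read 'c'  n6⇒n20  ** P4@[35:36]
[37] read 'c'  n20⇒n21 (fail-walked)  ** P6@[36:37]
[38] read 'd'  n21⇒n0 (fail-walked)
[39] read 'c'  n0⇒n14
[40] read 'c'  n14⇒n21  ** P6@[39:40]
[41] read 'b'  n21⇒n15 (fail-walked)  ** P5@[41:41]
[42] read 'c'  n15⇒n16  ** P4@[41:42]
[43] read 'b'  n16⇒n15 (fail-walked)  ** P5@[43:43]
[44] read 'a'  n15⇒n7 (fail-walked)
[45] read 'a'  n7⇒n8
[46] read 'c'  n8⇒n9
[47] read 'c'  n9⇒n10  ** P1@[43:47],P6@[46:47]
[48] read 'c'  n10⇒n21 (fail-walked)  ** P6@[47:48]
[49] read 'c'  n21⇒n21 (fail-walked)  ** P6@[48:49]
[50] read 'b'  n21⇒n15 (fail-walked)  ** P5@[50:50]
[51] read 'a'  n15⇒n7 (fail-walked)
[52] read 'b'  n7⇒n11 (fail-walked)  ** P5@[52:52]
[53] read 'a'  n11⇒n12
[54] read 'a'  n12⇒n13  ** P2@[51:54]
[55] read 'a'  n13⇒n2 (fail-walked)
[56] read 'a'  n2⇒n2 (fail-walked)
[57] read 'a'  n2⇒n2 (fail-walked)
[58] read 'a'  n2⇒n2 (fail-walked)
[59] read 'c'  n2⇒n14 (fail-walked)
[60] read 'b'  n14⇒n15  ** P5@[60:60]
[61] read 'c'  n15⇒n16  ** P4@[60:61]
[62] read 'd'  n16⇒n17

All matches (sorted): [[3,5],[6,5],[8,2],[9,5],[11,2],[12,5],[14,0],[18,5],[20,2],[23,5],[25,2],[27,5],[28,4],[31,3],[33,5],[34,5],[35,5],[36,4],[37,6],[40,6],[41,5],[42,4],[43,5],[47,1],[47,6],[48,6],[49,6],[50,5],[52,5],[54,2],[60,5],[61,4]]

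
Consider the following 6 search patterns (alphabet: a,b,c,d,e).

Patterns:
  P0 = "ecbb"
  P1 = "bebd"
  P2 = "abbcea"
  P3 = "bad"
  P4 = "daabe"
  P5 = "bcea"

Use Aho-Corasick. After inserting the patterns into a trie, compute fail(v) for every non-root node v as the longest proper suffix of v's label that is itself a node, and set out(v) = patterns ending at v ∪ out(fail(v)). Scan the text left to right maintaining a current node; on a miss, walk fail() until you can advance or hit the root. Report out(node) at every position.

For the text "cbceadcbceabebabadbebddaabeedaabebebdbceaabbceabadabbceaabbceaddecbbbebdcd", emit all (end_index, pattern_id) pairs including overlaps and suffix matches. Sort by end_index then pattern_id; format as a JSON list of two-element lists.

Build:
Trie (insert patterns):
  n0 'ε': a→9 b→5 d→17 e→1
  n1 'e': c→2
  n2 'ec': b→3
  n3 'ecb': b→4
  n4 'ecbb': ·  ←P0
  n5 'b': a→15 c→22 e→6
  n6 'be': b→7
  n7 'beb': d→8
  n8 'bebd': ·  ←P1
  n9 'a': b→10
  n10 'ab': b→11
  n11 'abb': c→12
  n12 'abbc': e→13
  n13 'abbce': a→14
  n14 'abbcea': ·  ←P2
  n15 'ba': d→16
  n16 'bad': ·  ←P3
  n17 'd': a→18
  n18 'da': a→19
  n19 'daa': b→20
  n20 'daab': e→21
  n21 'daabe': ·  ←P4
  n22 'bc': e→23
  n23 'bce': a→24
  n24 'bcea': ·  ←P5

Failure links (BFS by depth):
  n1('e'): parent n0 fail=0; on 'e' 0 → fail=0;  out ∅∪∅=∅
  n5('b'): parent n0 fail=0; on 'b' 0 → fail=0;  out ∅∪∅=∅
  n9('a'): parent n0 fail=0; on 'a' 0 → fail=0;  out ∅∪∅=∅
  n17('d'): parent n0 fail=0; on 'd' 0 → fail=0;  out ∅∪∅=∅
  n2('ec'): parent n1 fail=0; on 'c' 0 → fail=0;  out ∅∪∅=∅
  n6('be'): parent n5 fail=0; on 'e' 0 → fail=1;  out ∅∪∅=∅
  n10('ab'): parent n9 fail=0; on 'b' 0 → fail=5;  out ∅∪∅=∅
  n15('ba'): parent n5 fail=0; on 'a' 0 → fail=9;  out ∅∪∅=∅
  n18('da'): parent n17 fail=0; on 'a' 0 → fail=9;  out ∅∪∅=∅
  n22('bc'): parent n5 fail=0; on 'c' 0 → fail=0;  out ∅∪∅=∅
  n3('ecb'): parent n2 fail=0; on 'b' 0 → fail=5;  out ∅∪∅=∅
  n7('beb'): parent n6 fail=1; on 'b' 1→0 → fail=5;  out ∅∪∅=∅
  n11('abb'): parent n10 fail=5; on 'b' 5→0 → fail=5;  out ∅∪∅=∅
  n16('bad'): parent n15 fail=9; on 'd' 9→0 → fail=17;  out {3}∪∅={3}
  n19('daa'): parent n18 fail=9; on 'a' 9→0 → fail=9;  out ∅∪∅=∅
  n23('bce'): parent n22 fail=0; on 'e' 0 → fail=1;  out ∅∪∅=∅
  n4('ecbb'): parent n3 fail=5; on 'b' 5→0 → fail=5;  out {0}∪∅={0}
  n8('bebd'): parent n7 fail=5; on 'd' 5→0 → fail=17;  out {1}∪∅={1}
  n12('abbc'): parent n11 fail=5; on 'c' 5 → fail=22;  out ∅∪∅=∅
  n20('daab'): parent n19 fail=9; on 'b' 9 → fail=10;  out ∅∪∅=∅
  n24('bcea'): parent n23 fail=1; on 'a' 1→0 → fail=9;  out {5}∪∅={5}
  n13('abbce'): parent n12 fail=22; on 'e' 22 → fail=23;  out ∅∪∅=∅
  n21('daabe'): parent n20 fail=10; on 'e' 10→5 → fail=6;  out {4}∪∅={4}
  n14('abbcea'): parent n13 fail=23; on 'a' 23 → fail=24;  out {2}∪{5}={2,5}

Scan:
i=0 'c': node 0→0
i=1 'b': node 0→5
i=2 'c': node 5→22
i=3 'e': node 22→23
i=4 'a': node 23→24  → match P5@[1:4]
i=5 'd': node 24→17 (fail-walked)
i=6 'c': node 17→0 (fail-walked)
i=7 'b': node 0→5
i=8 'c': node 5→22
i=9 'e': node 22→23
i=10 'a': node 23→24  → match P5@[7:10]
i=11 'b': node 24→10 (fail-walked)
i=12 'e': node 10→6 (fail-walked)
i=13 'b': node 6→7
i=14 'a': node 7→15 (fail-walked)
i=15 'b': node 15→10 (fail-walked)
i=16 'a': node 10→15 (fail-walked)
i=17 'd': node 15→16  → match P3@[15:17]
i=18 'b': node 16→5 (fail-walked)
i=19 'e': node 5→6
i=20 'b': node 6→7
i=21 'd': node 7→8  → match P1@[18:21]
i=22 'd': node 8→17 (fail-walked)
i=23 'a': node 17→18
i=24 'a': node 18→19
i=25 'b': node 19→20
i=26 'e': node 20→21  → match P4@[22:26]
i=27 'e': node 21→1 (fail-walked)
i=28 'd': node 1→17 (fail-walked)
i=29 'a': node 17→18
i=30 'a': node 18→19
i=31 'b': node 19→20
i=32 'e': node 20→21  → match P4@[28:32]
i=33 'b': node 21→7 (fail-walked)
i=34 'e': node 7→6 (fail-walked)
i=35 'b': node 6→7
i=36 'd': node 7→8  → match P1@[33:36]
i=37 'b': node 8→5 (fail-walked)
i=38 'c': node 5→22
i=39 'e': node 22→23
i=40 'a': node 23→24  → match P5@[37:40]
i=41 'a': node 24→9 (fail-walked)
i=42 'b': node 9→10
i=43 'b': node 10→11
i=44 'c': node 11→12
i=45 'e': node 12→13
i=46 'a': node 13→14  → match P2@[41:46],P5@[43:46]
i=47 'b': node 14→10 (fail-walked)
i=48 'a': node 10→15 (fail-walked)
i=49 'd': node 15→16  → match P3@[47:49]
i=50 'a': node 16→18 (fail-walked)
i=51 'b': node 18→10 (fail-walked)
i=52 'b': node 10→11
i=53 'c': node 11→12
i=54 'e': node 12→13
i=55 'a': node 13→14  → match P2@[50:55],P5@[52:55]
i=56 'a': node 14→9 (fail-walked)
i=57 'b': node 9→10
i=58 'b': node 10→11
i=59 'c': node 11→12
i=60 'e': node 12→13
i=61 'a': node 13→14  → match P2@[56:61],P5@[58:61]
i=62 'd': node 14→17 (fail-walked)
i=63 'd': node 17→17 (fail-walked)
i=64 'e': node 17→1 (fail-walked)
i=65 'c': node 1→2
i=66 'b': node 2→3
i=67 'b': node 3→4  → match P0@[64:67]
i=68 'b': node 4→5 (fail-walked)
i=69 'e': node 5→6
i=70 'b': node 6→7
i=71 'd': node 7→8  → match P1@[68:71]
i=72 'c': node 8→0 (fail-walked)
i=73 'd': node 0→17

Matches: [[4,5],[10,5],[17,3],[21,1],[26,4],[32,4],[36,1],[40,5],[46,2],[46,5],[49,3],[55,2],[55,5],[61,2],[61,5],[67,0],[71,1]]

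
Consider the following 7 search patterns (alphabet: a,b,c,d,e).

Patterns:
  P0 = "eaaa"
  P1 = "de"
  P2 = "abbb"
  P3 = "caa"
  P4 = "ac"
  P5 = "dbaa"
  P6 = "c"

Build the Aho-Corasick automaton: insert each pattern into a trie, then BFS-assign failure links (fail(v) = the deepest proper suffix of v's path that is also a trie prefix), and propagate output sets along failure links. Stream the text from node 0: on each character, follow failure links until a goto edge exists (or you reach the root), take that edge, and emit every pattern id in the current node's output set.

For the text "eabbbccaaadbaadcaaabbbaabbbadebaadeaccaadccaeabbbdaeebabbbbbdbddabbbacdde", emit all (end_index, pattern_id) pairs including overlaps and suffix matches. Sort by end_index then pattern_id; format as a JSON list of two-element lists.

Build automaton:
Trie (insert patterns):
  n0 'ε': a→7 c→11 d→5 e→1
  n1 'e': a→2
  n2 'ea': a→3
  n3 'eaa': a→4
  n4 'eaaa': ·  ←P0
  n5 'd': b→15 e→6
  n6 'de': ·  ←P1
  n7 'a': b→8 c→14
  n8 'ab': b→9
  n9 'abb': b→10
  n10 'abbb': ·  ←P2
  n11 'c': a→12  ←P6
  n12 'ca': a→13
  n13 'caa': ·  ←P3
  n14 'ac': ·  ←P4
  n15 'db': a→16
  n16 'dba': a→17
  n17 'dbaa': ·  ←P5

Failure links (BFS by depth):
  n1('e'): parent n0 fail=0; on 'e' 0 → fail=0;  out ∅∪∅=∅
  n5('d'): parent n0 fail=0; on 'd' 0 → fail=0;  out ∅∪∅=∅
  n7('a'): parent n0 fail=0; on 'a' 0 → fail=0;  out ∅∪∅=∅
  n11('c'): parent n0 fail=0; on 'c' 0 → fail=0;  out {6}∪∅={6}
  n2('ea'): parent n1 fail=0; on 'a' 0 → fail=7;  out ∅∪∅=∅
  n6('de'): parent n5 fail=0; on 'e' 0 → fail=1;  out {1}∪∅={1}
  n8('ab'): parent n7 fail=0; on 'b' 0 → fail=0;  out ∅∪∅=∅
  n12('ca'): parent n11 fail=0; on 'a' 0 → fail=7;  out ∅∪∅=∅
  n14('ac'): parent n7 fail=0; on 'c' 0 → fail=11;  out {4}∪{6}={4,6}
  n15('db'): parent n5 fail=0; on 'b' 0 → fail=0;  out ∅∪∅=∅
  n3('eaa'): parent n2 fail=7; on 'a' 7→0 → fail=7;  out ∅∪∅=∅
  n9('abb'): parent n8 fail=0; on 'b' 0 → fail=0;  out ∅∪∅=∅
  n13('caa'): parent n12 fail=7; on 'a' 7→0 → fail=7;  out {3}∪∅={3}
  n16('dba'): parent n15 fail=0; on 'a' 0 → fail=7;  out ∅∪∅=∅
  n4('eaaa'): parent n3 fail=7; on 'a' 7→0 → fail=7;  out {0}∪∅={0}
  n10('abbb'): parent n9 fail=0; on 'b' 0 → fail=0;  out {2}∪∅={2}
  n17('dbaa'): parent n16 fail=7; on 'a' 7→0 → fail=7;  out {5}∪∅={5}

Run:
i=0 'e': node 0→1
i=1 'a': node 1→2
i=2 'b': node 2→8 ·f
i=3 'b': node 8→9
i=4 'b': node 9→10  ** P2@[1:4]
i=5 'c': node 10→11 ·f  ** P6@[5:5]
i=6 'c': node 11→11 ·f  ** P6@[6:6]
i=7 'a': node 11→12
i=8 'a': node 12→13  ** P3@[6:8]
i=9 'a': node 13→7 ·f
i=10 'd': node 7→5 ·f
i=11 'b': node 5→15
i=12 'a': node 15→16
i=13 'a': node 16→17  ** P5@[10:13]
i=14 'd': node 17→5 ·f
i=15 'c': node 5→11 ·f  ** P6@[15:15]
i=16 'a': node 11→12
i=17 'a': node 12→13  ** P3@[15:17]
i=18 'a': node 13→7 ·f
i=19 'b': node 7→8
i=20 'b': node 8→9
i=21 'b': node 9→10  ** P2@[18:21]
i=22 'a': node 10→7 ·f
i=23 'a': node 7→7 ·f
i=24 'b': node 7→8
i=25 'b': node 8→9
i=26 'b': node 9→10  ** P2@[23:26]
i=27 'a': node 10→7 ·f
i=28 'd': node 7→5 ·f
i=29 'e': node 5→6  ** P1@[28:29]
i=30 'b': node 6→0 ·f
i=31 'a': node 0→7
i=32 'a': node 7→7 ·f
i=33 'd': node 7→5 ·f
i=34 'e': node 5→6  ** P1@[33:34]
i=35 'a': node 6→2 ·f
i=36 'c': node 2→14 ·f  ** P4@[35:36],P6@[36:36]
i=37 'c': node 14→11 ·f  ** P6@[37:37]
i=38 'a': node 11→12
i=39 'a': node 12→13  ** P3@[37:39]
i=40 'd': node 13→5 ·f
i=41 'c': node 5→11 ·f  ** P6@[41:41]
i=42 'c': node 11→11 ·f  ** P6@[42:42]
i=43 'a': node 11→12
i=44 'e': node 12→1 ·f
i=45 'a': node 1→2
i=46 'b': node 2→8 ·f
i=47 'b': node 8→9
i=48 'b': node 9→10  ** P2@[45:48]
i=49 'd': node 10→5 ·f
i=50 'a': node 5→7 ·f
i=51 'e': node 7→1 ·f
i=52 'e': node 1→1 ·f
i=53 'b': node 1→0 ·f
i=54 'a': node 0→7
i=55 'b': node 7→8
i=56 'b': node 8→9
i=57 'b': node 9→10  ** P2@[54:57]
i=58 'b': node 10→0 ·f
i=59 'b': node 0→0
i=60 'd': node 0→5
i=61 'b': node 5→15
i=62 'd': node 15→5 ·f
i=63 'd': node 5→5 ·f
i=64 'a': node 5→7 ·f
i=65 'b': node 7→8
i=66 'b': node 8→9
i=67 'b': node 9→10  ** P2@[64:67]
i=68 'a': node 10→7 ·f
i=69 'c': node 7→14  ** P4@[68:69],P6@[69:69]
i=70 'd': node 14→5 ·f
i=71 'd': node 5→5 ·f
i=72 'e': node 5→6  ** P1@[71:72]

Result: [[4,2],[5,6],[6,6],[8,3],[13,5],[15,6],[17,3],[21,2],[26,2],[29,1],[34,1],[36,4],[36,6],[37,6],[39,3],[41,6],[42,6],[48,2],[57,2],[67,2],[69,4],[69,6],[72,1]]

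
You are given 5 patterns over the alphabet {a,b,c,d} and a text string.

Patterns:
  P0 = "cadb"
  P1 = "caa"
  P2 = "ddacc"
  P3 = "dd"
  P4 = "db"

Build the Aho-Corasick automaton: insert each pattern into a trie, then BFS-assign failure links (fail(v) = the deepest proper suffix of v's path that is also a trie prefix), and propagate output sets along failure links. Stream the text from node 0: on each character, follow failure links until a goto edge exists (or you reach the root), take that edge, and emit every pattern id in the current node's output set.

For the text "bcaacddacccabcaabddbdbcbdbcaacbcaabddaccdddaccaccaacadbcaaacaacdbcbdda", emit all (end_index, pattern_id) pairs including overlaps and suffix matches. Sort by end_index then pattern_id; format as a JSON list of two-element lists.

Build:
Trie nodes:
  0='ε' goto c→1 d→6
  1='c' goto a→2
  2='ca' goto a→5 d→3
  3='cad' goto b→4
  4='cadb' goto ·  [P0 ends]
  5='caa' goto ·  [P1 ends]
  6='d' goto b→11 d→7
  7='dd' goto a→8  [P3 ends]
  8='dda' goto c→9
  9='ddac' goto c→10
  10='ddacc' goto ·  [P2 ends]
  11='db' goto ·  [P4 ends]

BFS fail/out derivation:
  fail(1) 'c': from fail(0)=0 chase 'c': 0 ⇒ 0;  out=∅∪out(0)=∅
  fail(6) 'd': from fail(0)=0 chase 'd': 0 ⇒ 0;  out=∅∪out(0)=∅
  fail(2) 'ca': from fail(1)=0 chase 'a': 0 ⇒ 0;  out=∅∪out(0)=∅
  fail(7) 'dd': from fail(6)=0 chase 'd': 0 ⇒ 6;  out={3}∪out(6)={3}
  fail(11) 'db': from fail(6)=0 chase 'b': 0 ⇒ 0;  out={4}∪out(0)={4}
  fail(3) 'cad': from fail(2)=0 chase 'd': 0 ⇒ 6;  out=∅∪out(6)=∅
  fail(5) 'caa': from fail(2)=0 chase 'a': 0 ⇒ 0;  out={1}∪out(0)={1}
  fail(8) 'dda': from fail(7)=6 chase 'a': 6→0 ⇒ 0;  out=∅∪out(0)=∅
  fail(4) 'cadb': from fail(3)=6 chase 'b': 6 ⇒ 11;  out={0}∪out(11)={0,4}
  fail(9) 'ddac': from fail(8)=0 chase 'c': 0 ⇒ 1;  out=∅∪out(1)=∅
  fail(10) 'ddacc': from fail(9)=1 chase 'c': 1→0 ⇒ 1;  out={2}∪out(1)={2}

Scan:
i=0 'b': node 0→0
i=1 'c': node 0→1
i=2 'a': node 1→2
i=3 'a': node 2→5  ** P1@[1:3]
i=4 'c': node 5→1 (fail-walked)
i=5 'd': node 1→6 (fail-walked)
i=6 'd': node 6→7  ** P3@[5:6]
i=7 'a': node 7→8
i=8 'c': node 8→9
i=9 'c': node 9→10  ** P2@[5:9]
i=10 'c': node 10→1 (fail-walked)
i=11 'a': node 1→2
i=12 'b': node 2→0 (fail-walked)
i=13 'c': node 0→1
i=14 'a': node 1→2
i=15 'a': node 2→5  ** P1@[13:15]
i=16 'b': node 5→0 (fail-walked)
i=17 'd': node 0→6
i=18 'd': node 6→7  ** P3@[17:18]
i=19 'b': node 7→11 (fail-walked)  ** P4@[18:19]
i=20 'd': node 11→6 (fail-walked)
i=21 'b': node 6→11  ** P4@[20:21]
i=22 'c': node 11→1 (fail-walked)
i=23 'b': node 1→0 (fail-walked)
i=24 'd': node 0→6
i=25 'b': node 6→11  ** P4@[24:25]
i=26 'c': node 11→1 (fail-walked)
i=27 'a': node 1→2
i=28 'a': node 2→5  ** P1@[26:28]
i=29 'c': node 5→1 (fail-walked)
i=30 'b': node 1→0 (fail-walked)
i=31 'c': node 0→1
i=32 'a': node 1→2
i=33 'a': node 2→5  ** P1@[31:33]
i=34 'b': node 5→0 (fail-walked)
i=35 'd': node 0→6
i=36 'd': node 6→7  ** P3@[35:36]
i=37 'a': node 7→8
i=38 'c': node 8→9
i=39 'c': node 9→10  ** P2@[35:39]
i=40 'd': node 10→6 (fail-walked)
i=41 'd': node 6→7  ** P3@[40:41]
i=42 'd': node 7→7 (fail-walked)  ** P3@[41:42]
i=43 'a': node 7→8
i=44 'c': node 8→9
i=45 'c': node 9→10  ** P2@[41:45]
i=46 'a': node 10→2 (fail-walked)
i=47 'c': node 2→1 (fail-walked)
i=48 'c': node 1→1 (fail-walked)
i=49 'a': node 1→2
i=50 'a': node 2→5  ** P1@[48:50]
i=51 'c': node 5→1 (fail-walked)
i=52 'a': node 1→2
i=53 'd': node 2→3
i=54 'b': node 3→4  ** P0@[51:54],P4@[53:54]
i=55 'c': node 4→1 (fail-walked)
i=56 'a': node 1→2
i=57 'a': node 2→5  ** P1@[55:57]
i=58 'a': node 5→0 (fail-walked)
i=59 'c': node 0→1
i=60 'a': node 1→2
i=61 'a': node 2→5  ** P1@[59:61]
i=62 'c': node 5→1 (fail-walked)
i=63 'd': node 1→6 (fail-walked)
i=64 'b': node 6→11  ** P4@[63:64]
i=65 'c': node 11→1 (fail-walked)
i=66 'b': node 1→0 (fail-walked)
i=67 'd': node 0→6
i=68 'd': node 6→7  ** P3@[67:68]
i=69 'a': node 7→8

Matches: [[3,1],[6,3],[9,2],[15,1],[18,3],[19,4],[21,4],[25,4],[28,1],[33,1],[36,3],[39,2],[41,3],[42,3],[45,2],[50,1],[54,0],[54,4],[57,1],[61,1],[64,4],[68,3]]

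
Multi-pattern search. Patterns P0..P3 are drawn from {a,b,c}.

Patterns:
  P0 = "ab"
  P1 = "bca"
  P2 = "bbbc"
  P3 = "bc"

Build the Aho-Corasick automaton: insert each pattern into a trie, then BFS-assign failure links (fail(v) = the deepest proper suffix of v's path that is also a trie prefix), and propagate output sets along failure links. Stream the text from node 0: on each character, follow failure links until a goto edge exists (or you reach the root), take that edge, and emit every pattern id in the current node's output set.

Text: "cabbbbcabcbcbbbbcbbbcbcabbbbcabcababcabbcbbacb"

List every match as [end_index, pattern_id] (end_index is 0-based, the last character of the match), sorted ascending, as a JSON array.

Build automaton:
Trie nodes:
  0='ε' goto a→1 b→3
  1='a' goto b→2
  2='ab' goto ·  [P0 ends]
  3='b' goto b→6 c→4
  4='bc' goto a→5  [P3 ends]
  5='bca' goto ·  [P1 ends]
  6='bb' goto b→7
  7='bbb' goto c→8
  8='bbbc' goto ·  [P2 ends]

BFS fail/out derivation:
  fail(1) 'a': from fail(0)=0 chase 'a': 0 ⇒ 0;  out=∅∪out(0)=∅
  fail(3) 'b': from fail(0)=0 chase 'b': 0 ⇒ 0;  out=∅∪out(0)=∅
  fail(2) 'ab': from fail(1)=0 chase 'b': 0 ⇒ 3;  out={0}∪out(3)={0}
  fail(4) 'bc': from fail(3)=0 chase 'c': 0 ⇒ 0;  out={3}∪out(0)={3}
  fail(6) 'bb': from fail(3)=0 chase 'b': 0 ⇒ 3;  out=∅∪out(3)=∅
  fail(5) 'bca': from fail(4)=0 chase 'a': 0 ⇒ 1;  out={1}∪out(1)={1}
  fail(7) 'bbb': from fail(6)=3 chase 'b': 3 ⇒ 6;  out=∅∪out(6)=∅
  fail(8) 'bbbc': from fail(7)=6 chase 'c': 6→3 ⇒ 4;  out={2}∪out(4)={2,3}

Run:
i=0 'c': node 0→0
i=1 'a': node 0→1
i=2 'b': node 1→2  ** P0@[1:2]
i=3 'b': node 2→6 (via fail)
i=4 'b': node 6→7
i=5 'b': node 7→7 (via fail)
i=6 'c': node 7→8  ** P2@[3:6],P3@[5:6]
i=7 'a': node 8→5 (via fail)  ** P1@[5:7]
i=8 'b': node 5→2 (via fail)  ** P0@[7:8]
i=9 'c': node 2→4 (via fail)  ** P3@[8:9]
i=10 'b': node 4→3 (via fail)
i=11 'c': node 3→4  ** P3@[10:11]
i=12 'b': node 4→3 (via fail)
i=13 'b': node 3→6
i=14 'b': node 6→7
i=15 'b': node 7→7 (via fail)
i=16 'c': node 7→8  ** P2@[13:16],P3@[15:16]
i=17 'b': node 8→3 (via fail)
i=18 'b': node 3→6
i=19 'b': node 6→7
i=20 'c': node 7→8  ** P2@[17:20],P3@[19:20]
i=21 'b': node 8→3 (via fail)
i=22 'c': node 3→4  ** P3@[21:22]
i=23 'a': node 4→5  ** P1@[21:23]
i=24 'b': node 5→2 (via fail)  ** P0@[23:24]
i=25 'b': node 2→6 (via fail)
i=26 'b': node 6→7
i=27 'b': node 7→7 (via fail)
i=28 'c': node 7→8  ** P2@[25:28],P3@[27:28]
i=29 'a': node 8→5 (via fail)  ** P1@[27:29]
i=30 'b': node 5→2 (via fail)  ** P0@[29:30]
i=31 'c': node 2→4 (via fail)  ** P3@[30:31]
i=32 'a': node 4→5  ** P1@[30:32]
i=33 'b': node 5→2 (via fail)  ** P0@[32:33]
i=34 'a': node 2→1 (via fail)
i=35 'b': node 1→2  ** P0@[34:35]
i=36 'c': node 2→4 (via fail)  ** P3@[35:36]
i=37 'a': node 4→5  ** P1@[35:37]
i=38 'b': node 5→2 (via fail)  ** P0@[37:38]
i=39 'b': node 2→6 (via fail)
i=40 'c': node 6→4 (via fail)  ** P3@[39:40]
i=41 'b': node 4→3 (via fail)
i=42 'b': node 3→6
i=43 'a': node 6→1 (via fail)
i=44 'c': node 1→0 (via fail)
i=45 'b': node 0→3

Result: [[2,0],[6,2],[6,3],[7,1],[8,0],[9,3],[11,3],[16,2],[16,3],[20,2],[20,3],[22,3],[23,1],[24,0],[28,2],[28,3],[29,1],[30,0],[31,3],[32,1],[33,0],[35,0],[36,3],[37,1],[38,0],[40,3]]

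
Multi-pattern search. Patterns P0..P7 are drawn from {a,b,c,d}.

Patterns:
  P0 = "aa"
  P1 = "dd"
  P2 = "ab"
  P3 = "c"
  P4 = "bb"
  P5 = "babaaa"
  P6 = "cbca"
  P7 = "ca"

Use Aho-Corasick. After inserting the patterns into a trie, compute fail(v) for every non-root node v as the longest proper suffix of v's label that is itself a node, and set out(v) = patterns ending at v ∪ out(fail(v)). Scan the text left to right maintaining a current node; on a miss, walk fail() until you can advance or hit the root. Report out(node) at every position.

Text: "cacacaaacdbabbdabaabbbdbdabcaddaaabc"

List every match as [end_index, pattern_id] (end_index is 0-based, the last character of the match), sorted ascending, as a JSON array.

Build automaton:
Trie (insert patterns):
  n0 'ε': a→1 b→7 c→6 d→3
  n1 'a': a→2 b→5
  n2 'aa': ·  [P0 ends]
  n3 'd': d→4
  n4 'dd': ·  [P1 ends]
  n5 'ab': ·  [P2 ends]
  n6 'c': a→17 b→14  [P3 ends]
  n7 'b': a→9 b→8
  n8 'bb': ·  [P4 ends]
  n9 'ba': b→10
  n10 'bab': a→11
  n11 'baba': a→12
  n12 'babaa': a→13
  n13 'babaaa': ·  [P5 ends]
  n14 'cb': c→15
  n15 'cbc': a→16
  n16 'cbca': ·  [P6 ends]
  n17 'ca': ·  [P7 ends]

Failure links (BFS by depth):
  n1('a'): parent n0 fail=0; on 'a' 0 → fail=0;  out ∅∪∅=∅
  n3('d'): parent n0 fail=0; on 'd' 0 → fail=0;  out ∅∪∅=∅
  n6('c'): parent n0 fail=0; on 'c' 0 → fail=0;  out {3}∪∅={3}
  n7('b'): parent n0 fail=0; on 'b' 0 → fail=0;  out ∅∪∅=∅
  n2('aa'): parent n1 fail=0; on 'a' 0 → fail=1;  out {0}∪∅={0}
  n4('dd'): parent n3 fail=0; on 'd' 0 → fail=3;  out {1}∪∅={1}
  n5('ab'): parent n1 fail=0; on 'b' 0 → fail=7;  out {2}∪∅={2}
  n8('bb'): parent n7 fail=0; on 'b' 0 → fail=7;  out {4}∪∅={4}
  n9('ba'): parent n7 fail=0; on 'a' 0 → fail=1;  out ∅∪∅=∅
  n14('cb'): parent n6 fail=0; on 'b' 0 → fail=7;  out ∅∪∅=∅
  n17('ca'): parent n6 fail=0; on 'a' 0 → fail=1;  out {7}∪∅={7}
  n10('bab'): parent n9 fail=1; on 'b' 1 → fail=5;  out ∅∪{2}={2}
  n15('cbc'): parent n14 fail=7; on 'c' 7→0 → fail=6;  out ∅∪{3}={3}
  n11('baba'): parent n10 fail=5; on 'a' 5→7 → fail=9;  out ∅∪∅=∅
  n16('cbca'): parent n15 fail=6; on 'a' 6 → fail=17;  out {6}∪{7}={6,7}
  n12('babaa'): parent n11 fail=9; on 'a' 9→1 → fail=2;  out ∅∪{0}={0}
  n13('babaaa'): parent n12 fail=2; on 'a' 2→1 → fail=2;  out {5}∪{0}={0,5}

Text stream:
i=0 'c': node 0→6  emit P3@[0:0]
i=1 'a': node 6→17  emit P7@[0:1]
i=2 'c': node 17→6 (fail-walked)  emit P3@[2:2]
i=3 'a': node 6→17  emit P7@[2:3]
i=4 'c': node 17→6 (fail-walked)  emit P3@[4:4]
i=5 'a': node 6→17  emit P7@[4:5]
i=6 'a': node 17→2 (fail-walked)  emit P0@[5:6]
i=7 'a': node 2→2 (fail-walked)  emit P0@[6:7]
i=8 'c': node 2→6 (fail-walked)  emit P3@[8:8]
i=9 'd': node 6→3 (fail-walked)
i=10 'b': node 3→7 (fail-walked)
i=11 'a': node 7→9
i=12 'b': node 9→10  emit P2@[11:12]
i=13 'b': node 10→8 (fail-walked)  emit P4@[12:13]
i=14 'd': node 8→3 (fail-walked)
i=15 'a': node 3→1 (fail-walked)
i=16 'b': node 1→5  emit P2@[15:16]
i=17 'a': node 5→9 (fail-walked)
i=18 'a': node 9→2 (fail-walked)  emit P0@[17:18]
i=19 'b': node 2→5 (fail-walked)  emit P2@[18:19]
i=20 'b': node 5→8 (fail-walked)  emit P4@[19:20]
i=21 'b': node 8→8 (fail-walked)  emit P4@[20:21]
i=22 'd': node 8→3 (fail-walked)
i=23 'b': node 3→7 (fail-walked)
i=24 'd': node 7→3 (fail-walked)
i=25 'a': node 3→1 (fail-walked)
i=26 'b': node 1→5  emit P2@[25:26]
i=27 'c': node 5→6 (fail-walked)  emit P3@[27:27]
i=28 'a': node 6→17  emit P7@[27:28]
i=29 'd': node 17→3 (fail-walked)
i=30 'd': node 3→4  emit P1@[29:30]
i=31 'a': node 4→1 (fail-walked)
i=32 'a': node 1→2  emit P0@[31:32]
i=33 'a': node 2→2 (fail-walked)  emit P0@[32:33]
i=34 'b': node 2→5 (fail-walked)  emit P2@[33:34]
i=35 'c': node 5→6 (fail-walked)  emit P3@[35:35]

Matches: [[0,3],[1,7],[2,3],[3,7],[4,3],[5,7],[6,0],[7,0],[8,3],[12,2],[13,4],[16,2],[18,0],[19,2],[20,4],[21,4],[26,2],[27,3],[28,7],[30,1],[32,0],[33,0],[34,2],[35,3]]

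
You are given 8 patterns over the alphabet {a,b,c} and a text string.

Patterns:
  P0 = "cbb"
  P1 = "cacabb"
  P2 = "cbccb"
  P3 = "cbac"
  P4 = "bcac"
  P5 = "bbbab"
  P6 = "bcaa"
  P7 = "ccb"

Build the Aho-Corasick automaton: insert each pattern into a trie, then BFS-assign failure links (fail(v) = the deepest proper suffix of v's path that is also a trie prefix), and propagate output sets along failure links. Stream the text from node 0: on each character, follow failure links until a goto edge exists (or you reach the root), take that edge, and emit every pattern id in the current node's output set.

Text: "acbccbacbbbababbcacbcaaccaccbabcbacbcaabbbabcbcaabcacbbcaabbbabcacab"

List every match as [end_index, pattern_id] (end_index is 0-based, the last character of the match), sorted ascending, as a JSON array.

Build:
Trie (insert patterns):
  0='ε' goto b→14 c→1
  1='c' goto a→4 b→2 c→23
  2='cb' goto a→12 b→3 c→9
  3='cbb' goto ·  ←P0
  4='ca' goto c→5
  5='cac' goto a→6
  6='caca' goto b→7
  7='cacab' goto b→8
  8='cacabb' goto ·  ←P1
  9='cbc' goto c→10
  10='cbcc' goto b→11
  11='cbccb' goto ·  ←P2
  12='cba' goto c→13
  13='cbac' goto ·  ←P3
  14='b' goto b→18 c→15
  15='bc' goto a→16
  16='bca' goto a→22 c→17
  17='bcac' goto ·  ←P4
  18='bb' goto b→19
  19='bbb' goto a→20
  20='bbba' goto b→21
  21='bbbab' goto ·  ←P5
  22='bcaa' goto ·  ←P6
  23='cc' goto b→24
  24='ccb' goto ·  ←P7

BFS fail/out derivation:
  n1('c'): parent n0 fail=0; on 'c' 0 → fail=0;  out ∅∪∅=∅
  n14('b'): parent n0 fail=0; on 'b' 0 → fail=0;  out ∅∪∅=∅
  n2('cb'): parent n1 fail=0; on 'b' 0 → fail=14;  out ∅∪∅=∅
  n4('ca'): parent n1 fail=0; on 'a' 0 → fail=0;  out ∅∪∅=∅
  n15('bc'): parent n14 fail=0; on 'c' 0 → fail=1;  out ∅∪∅=∅
  n18('bb'): parent n14 fail=0; on 'b' 0 → fail=14;  out ∅∪∅=∅
  n23('cc'): parent n1 fail=0; on 'c' 0 → fail=1;  out ∅∪∅=∅
  n3('cbb'): parent n2 fail=14; on 'b' 14 → fail=18;  out {0}∪∅={0}
  n5('cac'): parent n4 fail=0; on 'c' 0 → fail=1;  out ∅∪∅=∅
  n9('cbc'): parent n2 fail=14; on 'c' 14 → fail=15;  out ∅∪∅=∅
  n12('cba'): parent n2 fail=14; on 'a' 14→0 → fail=0;  out ∅∪∅=∅
  n16('bca'): parent n15 fail=1; on 'a' 1 → fail=4;  out ∅∪∅=∅
  n19('bbb'): parent n18 fail=14; on 'b' 14 → fail=18;  out ∅∪∅=∅
  n24('ccb'): parent n23 fail=1; on 'b' 1 → fail=2;  out {7}∪∅={7}
  n6('caca'): parent n5 fail=1; on 'a' 1 → fail=4;  out ∅∪∅=∅
  n10('cbcc'): parent n9 fail=15; on 'c' 15→1 → fail=23;  out ∅∪∅=∅
  n13('cbac'): parent n12 fail=0; on 'c' 0 → fail=1;  out {3}∪∅={3}
  n17('bcac'): parent n16 fail=4; on 'c' 4 → fail=5;  out {4}∪∅={4}
  n20('bbba'): parent n19 fail=18; on 'a' 18→14→0 → fail=0;  out ∅∪∅=∅
  n22('bcaa'): parent n16 fail=4; on 'a' 4→0 → fail=0;  out {6}∪∅={6}
  n7('cacab'): parent n6 fail=4; on 'b' 4→0 → fail=14;  out ∅∪∅=∅
  n11('cbccb'): parent n10 fail=23; on 'b' 23 → fail=24;  out {2}∪{7}={2,7}
  n21('bbbab'): parent n20 fail=0; on 'b' 0 → fail=14;  out {5}∪∅={5}
  n8('cacabb'): parent n7 fail=14; on 'b' 14 → fail=18;  out {1}∪∅={1}

Text stream:
[0] read 'a'  n0⇒n0
[1] read 'c'  n0⇒n1
[2] read 'b'  n1⇒n2
[3] read 'c'  n2⇒n9
[4] read 'c'  n9⇒n10
[5] read 'b'  n10⇒n11  → match P2@[1:5],P7@[3:5]
[6] read 'a'  n11⇒n12 (via fail)
[7] read 'c'  n12⇒n13  → match P3@[4:7]
[8] read 'b'  n13⇒n2 (via fail)
[9] read 'b'  n2⇒n3  → match P0@[7:9]
[10] read 'b'  n3⇒n19 (via fail)
[11] read 'a'  n19⇒n20
[12] read 'b'  n20⇒n21  → match P5@[8:12]
[13] read 'a'  n21⇒n0 (via fail)
[14] read 'b'  n0⇒n14
[15] read 'b'  n14⇒n18
[16] read 'c'  n18⇒n15 (via fail)
[17] read 'a'  n15⇒n16
[18] read 'c'  n16⇒n17  → match P4@[15:18]
[19] read 'b'  n17⇒n2 (via fail)
[20] read 'c'  n2⇒n9
[21] read 'a'  n9⇒n16 (via fail)
[22] read 'a'  n16⇒n22  → match P6@[19:22]
[23] read 'c'  n22⇒n1 (via fail)
[24] read 'c'  n1⇒n23
[25] read 'a'  n23⇒n4 (via fail)
[26] read 'c'  n4⇒n5
[27] read 'c'  n5⇒n23 (via fail)
[28] read 'b'  n23⇒n24  → match P7@[26:28]
[29] read 'a'  n24⇒n12 (via fail)
[30] read 'b'  n12⇒n14 (via fail)
[31] read 'c'  n14⇒n15
[32] read 'b'  n15⇒n2 (via fail)
[33] read 'a'  n2⇒n12
[34] read 'c'  n12⇒n13  → match P3@[31:34]
[35] read 'b'  n13⇒n2 (via fail)
[36] read 'c'  n2⇒n9
[37] read 'a'  n9⇒n16 (via fail)
[38] read 'a'  n16⇒n22  → match P6@[35:38]
[39] read 'b'  n22⇒n14 (via fail)
[40] read 'b'  n14⇒n18
[41] read 'b'  n18⇒n19
[42] read 'a'  n19⇒n20
[43] read 'b'  n20⇒n21  → match P5@[39:43]
[44] read 'c'  n21⇒n15 (via fail)
[45] read 'b'  n15⇒n2 (via fail)
[46] read 'c'  n2⇒n9
[47] read 'a'  n9⇒n16 (via fail)
[48] read 'a'  n16⇒n22  → match P6@[45:48]
[49] read 'b'  n22⇒n14 (via fail)
[50] read 'c'  n14⇒n15
[51] read 'a'  n15⇒n16
[52] read 'c'  n16⇒n17  → match P4@[49:52]
[53] read 'b'  n17⇒n2 (via fail)
[54] read 'b'  n2⇒n3  → match P0@[52:54]
[55] read 'c'  n3⇒n15 (via fail)
[56] read 'a'  n15⇒n16
[57] read 'a'  n16⇒n22  → match P6@[54:57]
[58] read 'b'  n22⇒n14 (via fail)
[59] read 'b'  n14⇒n18
[60] read 'b'  n18⇒n19
[61] read 'a'  n19⇒n20
[62] read 'b'  n20⇒n21  → match P5@[58:62]
[63] read 'c'  n21⇒n15 (via fail)
[64] read 'a'  n15⇒n16
[65] read 'c'  n16⇒n17  → match P4@[62:65]
[66] read 'a'  n17⇒n6 (via fail)
[67] read 'b'  n6⇒n7

Result: [[5,2],[5,7],[7,3],[9,0],[12,5],[18,4],[22,6],[28,7],[34,3],[38,6],[43,5],[48,6],[52,4],[54,0],[57,6],[62,5],[65,4]]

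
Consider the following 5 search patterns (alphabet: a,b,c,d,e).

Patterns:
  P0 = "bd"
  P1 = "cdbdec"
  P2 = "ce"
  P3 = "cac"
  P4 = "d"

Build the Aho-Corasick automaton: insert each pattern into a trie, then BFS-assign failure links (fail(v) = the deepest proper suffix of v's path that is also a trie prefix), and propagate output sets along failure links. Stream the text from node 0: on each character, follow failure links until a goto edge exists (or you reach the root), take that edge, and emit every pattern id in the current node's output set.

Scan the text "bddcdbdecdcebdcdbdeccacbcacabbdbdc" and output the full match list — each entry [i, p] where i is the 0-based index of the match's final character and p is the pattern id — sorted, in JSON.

Build automaton:
Trie (insert patterns):
  0='ε' goto b→1 c→3 d→12
  1='b' goto d→2
  2='bd' goto ·  ←P0
  3='c' goto a→10 d→4 e→9
  4='cd' goto b→5
  5='cdb' goto d→6
  6='cdbd' goto e→7
  7='cdbde' goto c→8
  8='cdbdec' goto ·  ←P1
  9='ce' goto ·  ←P2
  10='ca' goto c→11
  11='cac' goto ·  ←P3
  12='d' goto ·  ←P4

BFS fail/out derivation:
  fail(1) 'b': from fail(0)=0 chase 'b': 0 ⇒ 0;  out=∅∪out(0)=∅
  fail(3) 'c': from fail(0)=0 chase 'c': 0 ⇒ 0;  out=∅∪out(0)=∅
  fail(12) 'd': from fail(0)=0 chase 'd': 0 ⇒ 0;  out={4}∪out(0)={4}
  fail(2) 'bd': from fail(1)=0 chase 'd': 0 ⇒ 12;  out={0}∪out(12)={0,4}
  fail(4) 'cd': from fail(3)=0 chase 'd': 0 ⇒ 12;  out=∅∪out(12)={4}
  fail(9) 'ce': from fail(3)=0 chase 'e': 0 ⇒ 0;  out={2}∪out(0)={2}
  fail(10) 'ca': from fail(3)=0 chase 'a': 0 ⇒ 0;  out=∅∪out(0)=∅
  fail(5) 'cdb': from fail(4)=12 chase 'b': 12→0 ⇒ 1;  out=∅∪out(1)=∅
  fail(11) 'cac': from fail(10)=0 chase 'c': 0 ⇒ 3;  out={3}∪out(3)={3}
  fail(6) 'cdbd': from fail(5)=1 chase 'd': 1 ⇒ 2;  out=∅∪out(2)={0,4}
  fail(7) 'cdbde': from fail(6)=2 chase 'e': 2→12→0 ⇒ 0;  out=∅∪out(0)=∅
  fail(8) 'cdbdec': from fail(7)=0 chase 'c': 0 ⇒ 3;  out={1}∪out(3)={1}

Text stream:
i=0 'b': node 0→1
i=1 'd': node 1→2  ** P0@[0:1],P4@[1:1]
i=2 'd': node 2→12 (via fail)  ** P4@[2:2]
i=3 'c': node 12→3 (via fail)
i=4 'd': node 3→4  ** P4@[4:4]
i=5 'b': node 4→5
i=6 'd': node 5→6  ** P0@[5:6],P4@[6:6]
i=7 'e': node 6→7
i=8 'c': node 7→8  ** P1@[3:8]
i=9 'd': node 8→4 (via fail)  ** P4@[9:9]
i=10 'c': node 4→3 (via fail)
i=11 'e': node 3→9  ** P2@[10:11]
i=12 'b': node 9→1 (via fail)
i=13 'd': node 1→2  ** P0@[12:13],P4@[13:13]
i=14 'c': node 2→3 (via fail)
i=15 'd': node 3→4  ** P4@[15:15]
i=16 'b': node 4→5
i=17 'd': node 5→6  ** P0@[16:17],P4@[17:17]
i=18 'e': node 6→7
i=19 'c': node 7→8  ** P1@[14:19]
i=20 'c': node 8→3 (via fail)
i=21 'a': node 3→10
i=22 'c': node 10→11  ** P3@[20:22]
i=23 'b': node 11→1 (via fail)
i=24 'c': node 1→3 (via fail)
i=25 'a': node 3→10
i=26 'c': node 10→11  ** P3@[24:26]
i=27 'a': node 11→10 (via fail)
i=28 'b': node 10→1 (via fail)
i=29 'b': node 1→1 (via fail)
i=30 'd': node 1→2  ** P0@[29:30],P4@[30:30]
i=31 'b': node 2→1 (via fail)
i=32 'd': node 1→2  ** P0@[31:32],P4@[32:32]
i=33 'c': node 2→3 (via fail)

Result: [[1,0],[1,4],[2,4],[4,4],[6,0],[6,4],[8,1],[9,4],[11,2],[13,0],[13,4],[15,4],[17,0],[17,4],[19,1],[22,3],[26,3],[30,0],[30,4],[32,0],[32,4]]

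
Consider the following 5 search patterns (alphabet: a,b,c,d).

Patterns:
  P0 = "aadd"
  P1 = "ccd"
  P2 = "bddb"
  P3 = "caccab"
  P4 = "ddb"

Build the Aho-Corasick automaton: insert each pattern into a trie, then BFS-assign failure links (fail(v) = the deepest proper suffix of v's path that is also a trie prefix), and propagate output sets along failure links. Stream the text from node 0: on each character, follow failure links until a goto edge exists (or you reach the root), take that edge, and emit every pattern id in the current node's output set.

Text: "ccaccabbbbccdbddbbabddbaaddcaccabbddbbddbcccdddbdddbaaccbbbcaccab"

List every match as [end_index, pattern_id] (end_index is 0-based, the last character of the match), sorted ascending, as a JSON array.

Construct AC machine:
Trie (insert patterns):
  0='ε' goto a→1 b→8 c→5 d→17
  1='a' goto a→2
  2='aa' goto d→3
  3='aad' goto d→4
  4='aadd' goto ·  ←P0
  5='c' goto a→12 c→6
  6='cc' goto d→7
  7='ccd' goto ·  ←P1
  8='b' goto d→9
  9='bd' goto d→10
  10='bdd' goto b→11
  11='bddb' goto ·  ←P2
  12='ca' goto c→13
  13='cac' goto c→14
  14='cacc' goto a→15
  15='cacca' goto b→16
  16='caccab' goto ·  ←P3
  17='d' goto d→18
  18='dd' goto b→19
  19='ddb' goto ·  ←P4

BFS fail/out derivation:
  n1('a'): parent n0 fail=0; on 'a' 0 → fail=0;  out ∅∪∅=∅
  n5('c'): parent n0 fail=0; on 'c' 0 → fail=0;  out ∅∪∅=∅
  n8('b'): parent n0 fail=0; on 'b' 0 → fail=0;  out ∅∪∅=∅
  n17('d'): parent n0 fail=0; on 'd' 0 → fail=0;  out ∅∪∅=∅
  n2('aa'): parent n1 fail=0; on 'a' 0 → fail=1;  out ∅∪∅=∅
  n6('cc'): parent n5 fail=0; on 'c' 0 → fail=5;  out ∅∪∅=∅
  n9('bd'): parent n8 fail=0; on 'd' 0 → fail=17;  out ∅∪∅=∅
  n12('ca'): parent n5 fail=0; on 'a' 0 → fail=1;  out ∅∪∅=∅
  n18('dd'): parent n17 fail=0; on 'd' 0 → fail=17;  out ∅∪∅=∅
  n3('aad'): parent n2 fail=1; on 'd' 1→0 → fail=17;  out ∅∪∅=∅
  n7('ccd'): parent n6 fail=5; on 'd' 5→0 → fail=17;  out {1}∪∅={1}
  n10('bdd'): parent n9 fail=17; on 'd' 17 → fail=18;  out ∅∪∅=∅
  n13('cac'): parent n12 fail=1; on 'c' 1→0 → fail=5;  out ∅∪∅=∅
  n19('ddb'): parent n18 fail=17; on 'b' 17→0 → fail=8;  out {4}∪∅={4}
  n4('aadd'): parent n3 fail=17; on 'd' 17 → fail=18;  out {0}∪∅={0}
  n11('bddb'): parent n10 fail=18; on 'b' 18 → fail=19;  out {2}∪{4}={2,4}
  n14('cacc'): parent n13 fail=5; on 'c' 5 → fail=6;  out ∅∪∅=∅
  n15('cacca'): parent n14 fail=6; on 'a' 6→5 → fail=12;  out ∅∪∅=∅
  n16('caccab'): parent n15 fail=12; on 'b' 12→1→0 → fail=8;  out {3}∪∅={3}

Scan:
[0] read 'c'  n0⇒n5
[1] read 'c'  n5⇒n6
[2] read 'a'  n6⇒n12 (via fail)
[3] read 'c'  n12⇒n13
[4] read 'c'  n13⇒n14
[5] read 'a'  n14⇒n15
[6] read 'b'  n15⇒n16  → match P3@[1:6]
[7] read 'b'  n16⇒n8 (via fail)
[8] read 'b'  n8⇒n8 (via fail)
[9] read 'b'  n8⇒n8 (via fail)
[10] read 'c'  n8⇒n5 (via fail)
[11] read 'c'  n5⇒n6
[12] read 'd'  n6⇒n7  → match P1@[10:12]
[13] read 'b'  n7⇒n8 (via fail)
[14] read 'd'  n8⇒n9
[15] read 'd'  n9⇒n10
[16] read 'b'  n10⇒n11  → match P2@[13:16],P4@[14:16]
[17] read 'b'  n11⇒n8 (via fail)
[18] read 'a'  n8⇒n1 (via fail)
[19] read 'b'  n1⇒n8 (via fail)
[20] read 'd'  n8⇒n9
[21] read 'd'  n9⇒n10
[22] read 'b'  n10⇒n11  → match P2@[19:22],P4@[20:22]
[23] read 'a'  n11⇒n1 (via fail)
[24] read 'a'  n1⇒n2
[25] read 'd'  n2⇒n3
[26] read 'd'  n3⇒n4  → match P0@[23:26]
[27] read 'c'  n4⇒n5 (via fail)
[28] read 'a'  n5⇒n12
[29] read 'c'  n12⇒n13
[30] read 'c'  n13⇒n14
[31] read 'a'  n14⇒n15
[32] read 'b'  n15⇒n16  → match P3@[27:32]
[33] read 'b'  n16⇒n8 (via fail)
[34] read 'd'  n8⇒n9
[35] read 'd'  n9⇒n10
[36] read 'b'  n10⇒n11  → match P2@[33:36],P4@[34:36]
[37] read 'b'  n11⇒n8 (via fail)
[38] read 'd'  n8⇒n9
[39] read 'd'  n9⇒n10
[40] read 'b'  n10⇒n11  → match P2@[37:40],P4@[38:40]
[41] read 'c'  n11⇒n5 (via fail)
[42] read 'c'  n5⇒n6
[43] read 'c'  n6⇒n6 (via fail)
[44] read 'd'  n6⇒n7  → match P1@[42:44]
[45] read 'd'  n7⇒n18 (via fail)
[46] read 'd'  n18⇒n18 (via fail)
[47] read 'b'  n18⇒n19  → match P4@[45:47]
[48] read 'd'  n19⇒n9 (via fail)
[49] read 'd'  n9⇒n10
[50] read 'd'  n10⇒n18 (via fail)
[51] read 'b'  n18⇒n19  → match P4@[49:51]
[52] read 'a'  n19⇒n1 (via fail)
[53] read 'a'  n1⇒n2
[54] read 'c'  n2⇒n5 (via fail)
[55] read 'c'  n5⇒n6
[56] read 'b'  n6⇒n8 (via fail)
[57] read 'b'  n8⇒n8 (via fail)
[58] read 'b'  n8⇒n8 (via fail)
[59] read 'c'  n8⇒n5 (via fail)
[60] read 'a'  n5⇒n12
[61] read 'c'  n12⇒n13
[62] read 'c'  n13⇒n14
[63] read 'a'  n14⇒n15
[64] read 'b'  n15⇒n16  → match P3@[59:64]

Result: [[6,3],[12,1],[16,2],[16,4],[22,2],[22,4],[26,0],[32,3],[36,2],[36,4],[40,2],[40,4],[44,1],[47,4],[51,4],[64,3]]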